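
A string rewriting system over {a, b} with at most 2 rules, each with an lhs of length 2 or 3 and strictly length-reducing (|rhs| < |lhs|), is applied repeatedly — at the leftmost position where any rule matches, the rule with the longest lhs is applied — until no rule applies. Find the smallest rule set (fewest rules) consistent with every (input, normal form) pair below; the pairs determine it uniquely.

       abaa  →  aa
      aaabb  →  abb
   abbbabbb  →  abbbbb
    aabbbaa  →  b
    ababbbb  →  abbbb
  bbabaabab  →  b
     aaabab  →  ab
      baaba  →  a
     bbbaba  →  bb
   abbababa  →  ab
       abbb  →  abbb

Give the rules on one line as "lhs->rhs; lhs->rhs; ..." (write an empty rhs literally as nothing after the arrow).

  | abaa => aa
  | aaabb => abb
  | abbbabbb => abbbbb
  | aabbbaa => bbbaa => bba => b

aab->b; ba->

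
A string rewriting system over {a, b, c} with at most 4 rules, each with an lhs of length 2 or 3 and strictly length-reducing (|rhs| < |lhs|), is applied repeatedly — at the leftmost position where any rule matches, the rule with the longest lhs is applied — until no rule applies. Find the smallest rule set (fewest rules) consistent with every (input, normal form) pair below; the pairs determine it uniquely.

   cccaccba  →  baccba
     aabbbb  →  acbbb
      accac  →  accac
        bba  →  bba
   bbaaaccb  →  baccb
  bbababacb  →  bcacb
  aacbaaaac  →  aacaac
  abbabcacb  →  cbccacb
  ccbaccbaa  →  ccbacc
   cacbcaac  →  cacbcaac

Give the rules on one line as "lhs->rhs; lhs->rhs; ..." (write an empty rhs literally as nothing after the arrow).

ab->c; baa->; bbc->b; ccc->b

  | cccaccba => baccba
  | aabbbb => acbbb
  | accac
  | bba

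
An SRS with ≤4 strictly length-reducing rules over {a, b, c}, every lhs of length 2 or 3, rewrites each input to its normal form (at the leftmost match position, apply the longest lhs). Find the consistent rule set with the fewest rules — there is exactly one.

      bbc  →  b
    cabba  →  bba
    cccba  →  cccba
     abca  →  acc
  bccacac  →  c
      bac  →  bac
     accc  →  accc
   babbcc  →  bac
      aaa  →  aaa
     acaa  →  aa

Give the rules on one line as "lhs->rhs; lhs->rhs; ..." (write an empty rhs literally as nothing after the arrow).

abb->ab; bc->; bca->cc; ca->

  | bbc => b
  | cabba => bba
  | cccba
  | abca => acc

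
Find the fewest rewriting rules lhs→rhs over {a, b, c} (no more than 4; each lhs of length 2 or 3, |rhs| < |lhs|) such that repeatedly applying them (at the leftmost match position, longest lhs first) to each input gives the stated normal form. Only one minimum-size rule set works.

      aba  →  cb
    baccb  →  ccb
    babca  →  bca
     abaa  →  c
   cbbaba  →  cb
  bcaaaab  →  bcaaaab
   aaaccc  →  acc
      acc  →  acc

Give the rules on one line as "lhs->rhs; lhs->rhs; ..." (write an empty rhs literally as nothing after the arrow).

  | aba => cb
  | baccb => ccb
  | babca => bca
  | abaa => cba => c

aac->; aba->cb; ba->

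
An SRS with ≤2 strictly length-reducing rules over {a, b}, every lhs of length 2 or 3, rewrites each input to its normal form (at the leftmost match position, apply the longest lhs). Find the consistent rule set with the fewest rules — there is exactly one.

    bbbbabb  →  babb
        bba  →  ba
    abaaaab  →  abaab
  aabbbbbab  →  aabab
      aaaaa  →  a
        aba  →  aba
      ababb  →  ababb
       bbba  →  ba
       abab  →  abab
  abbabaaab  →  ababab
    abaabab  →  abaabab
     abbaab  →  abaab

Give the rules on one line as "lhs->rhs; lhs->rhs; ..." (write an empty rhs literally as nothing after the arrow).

aaa->a; bba->ba

  | bbbbabb => bbbabb => bbabb => babb
  | bba => ba
  | abaaaab => abaab
  | aabbbbbab => aabbbbab => aabbbab => aabbab => aabab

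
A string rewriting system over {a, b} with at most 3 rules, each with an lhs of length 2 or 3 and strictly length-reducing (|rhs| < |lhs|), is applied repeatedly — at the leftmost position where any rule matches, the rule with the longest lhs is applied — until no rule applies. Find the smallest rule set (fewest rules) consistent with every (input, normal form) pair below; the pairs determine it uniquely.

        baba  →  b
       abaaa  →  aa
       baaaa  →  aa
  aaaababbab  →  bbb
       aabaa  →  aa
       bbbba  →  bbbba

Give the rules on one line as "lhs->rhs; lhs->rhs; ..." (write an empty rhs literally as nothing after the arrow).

ab->b; aba->; baa->

  | baba => b
  | abaaa => aa
  | baaaa => aa
  | aaaababbab => aaabbab => aabbab => abbab => bbab => bbb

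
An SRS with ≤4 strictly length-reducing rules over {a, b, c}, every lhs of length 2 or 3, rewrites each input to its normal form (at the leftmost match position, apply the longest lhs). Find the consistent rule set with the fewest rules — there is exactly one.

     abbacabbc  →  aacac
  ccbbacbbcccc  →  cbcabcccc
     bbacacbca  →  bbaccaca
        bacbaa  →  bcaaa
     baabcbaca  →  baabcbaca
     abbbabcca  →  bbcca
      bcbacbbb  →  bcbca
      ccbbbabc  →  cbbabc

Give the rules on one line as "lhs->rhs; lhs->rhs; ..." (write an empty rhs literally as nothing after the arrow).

aba->b; abb->a; acb->ca; ccb->c

  | abbacabbc => aacabbc => aacac
  | ccbbacbbcccc => cbacbbcccc => cbcabcccc
  | bbacacbca => bbaccaca
  | bacbaa => bcaaa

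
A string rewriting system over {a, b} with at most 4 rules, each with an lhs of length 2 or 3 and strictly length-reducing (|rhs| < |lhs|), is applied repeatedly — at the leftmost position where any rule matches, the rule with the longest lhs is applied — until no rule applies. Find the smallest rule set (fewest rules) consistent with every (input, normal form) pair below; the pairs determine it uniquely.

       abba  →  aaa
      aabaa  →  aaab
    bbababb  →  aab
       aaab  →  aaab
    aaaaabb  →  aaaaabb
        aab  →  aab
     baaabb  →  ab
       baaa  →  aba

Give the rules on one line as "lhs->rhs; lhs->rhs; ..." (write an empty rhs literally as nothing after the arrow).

  | abba => aaa
  | aabaa => aaab
  | bbababb => aababb => aab
  | aaab

baa->ab; bab->; bba->aa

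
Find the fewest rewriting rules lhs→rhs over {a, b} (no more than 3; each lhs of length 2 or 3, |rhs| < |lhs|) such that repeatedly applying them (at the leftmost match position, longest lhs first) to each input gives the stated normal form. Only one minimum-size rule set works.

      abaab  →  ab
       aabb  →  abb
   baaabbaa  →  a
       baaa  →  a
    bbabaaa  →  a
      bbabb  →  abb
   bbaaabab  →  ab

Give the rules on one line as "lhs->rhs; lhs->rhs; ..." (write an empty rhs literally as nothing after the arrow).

  | abaab => aaab => aab => ab
  | aabb => abb
  | baaabbaa => aaabbaa => aabbaa => abbaa => abaa => aaa => aa => a
  | baaa => aaa => aa => a

aa->a; ba->a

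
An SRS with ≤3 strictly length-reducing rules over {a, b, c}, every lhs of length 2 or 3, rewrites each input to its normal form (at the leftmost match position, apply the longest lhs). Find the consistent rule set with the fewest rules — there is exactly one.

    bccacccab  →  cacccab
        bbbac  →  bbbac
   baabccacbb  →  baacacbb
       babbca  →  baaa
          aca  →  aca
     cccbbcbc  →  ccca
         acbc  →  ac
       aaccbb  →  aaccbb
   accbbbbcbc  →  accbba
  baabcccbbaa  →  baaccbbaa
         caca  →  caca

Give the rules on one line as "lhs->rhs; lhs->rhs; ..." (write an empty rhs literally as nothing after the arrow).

bbc->a; bc->

  | bccacccab => cacccab
  | bbbac
  | baabccacbb => baacacbb
  | babbca => baaa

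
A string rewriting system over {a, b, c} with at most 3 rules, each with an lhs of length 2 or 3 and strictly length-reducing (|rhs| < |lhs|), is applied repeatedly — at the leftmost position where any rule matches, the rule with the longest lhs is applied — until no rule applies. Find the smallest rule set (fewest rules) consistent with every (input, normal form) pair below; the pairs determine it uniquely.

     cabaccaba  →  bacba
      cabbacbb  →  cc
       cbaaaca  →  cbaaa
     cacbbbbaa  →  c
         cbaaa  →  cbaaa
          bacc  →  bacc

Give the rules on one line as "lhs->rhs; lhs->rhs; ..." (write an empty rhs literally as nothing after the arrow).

bb->c; ca->

  | cabaccaba => baccaba => bacba
  | cabbacbb => bbacbb => cacbb => cbb => cc
  | cbaaaca => cbaaa
  | cacbbbbaa => cbbbbaa => ccbbaa => cccaa => cca => c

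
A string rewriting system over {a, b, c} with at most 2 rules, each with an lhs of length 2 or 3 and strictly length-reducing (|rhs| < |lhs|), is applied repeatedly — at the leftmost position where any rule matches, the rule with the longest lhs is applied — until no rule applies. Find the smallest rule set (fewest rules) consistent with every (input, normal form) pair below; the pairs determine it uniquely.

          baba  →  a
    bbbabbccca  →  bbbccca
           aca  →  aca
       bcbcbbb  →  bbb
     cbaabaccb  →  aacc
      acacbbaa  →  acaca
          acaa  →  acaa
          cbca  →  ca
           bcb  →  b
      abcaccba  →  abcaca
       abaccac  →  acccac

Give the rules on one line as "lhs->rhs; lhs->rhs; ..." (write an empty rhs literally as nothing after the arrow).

ba->c; cb->

  | baba => cba => a
  | bbbabbccca => bbcbbccca => bbbccca
  | aca
  | bcbcbbb => bcbbb => bbb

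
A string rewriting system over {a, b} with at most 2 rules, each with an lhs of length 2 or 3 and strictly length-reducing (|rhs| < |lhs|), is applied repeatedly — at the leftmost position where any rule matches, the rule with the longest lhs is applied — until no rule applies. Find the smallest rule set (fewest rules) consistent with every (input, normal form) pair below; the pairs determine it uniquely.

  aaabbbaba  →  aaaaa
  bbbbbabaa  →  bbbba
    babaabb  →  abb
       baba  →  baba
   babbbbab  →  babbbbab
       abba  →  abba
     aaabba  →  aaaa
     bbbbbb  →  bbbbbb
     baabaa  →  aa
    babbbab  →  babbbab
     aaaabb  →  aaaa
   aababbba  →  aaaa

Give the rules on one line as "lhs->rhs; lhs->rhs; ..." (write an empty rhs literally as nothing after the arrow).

  | aaabbbaba => aaabbaba => aaababa => aaaaba => aaaaa
  | bbbbbabaa => bbbbbaa => bbbba
  | babaabb => baabb => abb
  | baba

aab->aa; baa->a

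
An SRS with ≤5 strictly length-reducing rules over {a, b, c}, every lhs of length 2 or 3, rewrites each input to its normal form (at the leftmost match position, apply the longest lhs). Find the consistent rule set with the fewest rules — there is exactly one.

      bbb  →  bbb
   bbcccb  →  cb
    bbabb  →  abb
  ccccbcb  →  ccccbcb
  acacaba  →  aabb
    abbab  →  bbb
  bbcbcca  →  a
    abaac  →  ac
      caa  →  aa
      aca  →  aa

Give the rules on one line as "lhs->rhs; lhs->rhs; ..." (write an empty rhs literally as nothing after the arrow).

  | bbb
  | bbcccb => bccb => cb
  | bbabb => babb => abb
  | ccccbcb

aba->bb; ba->a; bcc->c; ca->a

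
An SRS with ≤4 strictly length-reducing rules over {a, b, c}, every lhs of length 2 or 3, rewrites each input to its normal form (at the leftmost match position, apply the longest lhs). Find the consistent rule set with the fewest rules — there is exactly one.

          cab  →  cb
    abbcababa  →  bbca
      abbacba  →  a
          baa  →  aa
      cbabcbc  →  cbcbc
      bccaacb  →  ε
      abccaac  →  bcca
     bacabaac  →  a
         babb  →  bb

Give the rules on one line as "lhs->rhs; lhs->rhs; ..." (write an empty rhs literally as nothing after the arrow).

  | cab => cb
  | abbcababa => bbcababa => bbcbaba => bbcaba => bbcba => bbca
  | abbacba => bbacba => bacba => acba => ba => a
  | baa => aa

ab->b; ac->; ba->a; ccb->ac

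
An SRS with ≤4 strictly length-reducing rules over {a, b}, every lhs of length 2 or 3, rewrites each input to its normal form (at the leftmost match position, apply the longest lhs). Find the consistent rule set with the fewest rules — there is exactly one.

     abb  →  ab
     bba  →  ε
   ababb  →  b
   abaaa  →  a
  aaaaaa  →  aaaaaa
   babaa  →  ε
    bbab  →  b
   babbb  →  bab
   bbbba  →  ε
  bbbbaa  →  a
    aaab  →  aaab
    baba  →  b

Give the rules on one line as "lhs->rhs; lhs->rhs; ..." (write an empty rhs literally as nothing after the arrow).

aba->bb; bb->b; bba->

  | abb => ab
  | bba => ε
  | ababb => bbbb => bbb => bb => b
  | abaaa => bbaa => a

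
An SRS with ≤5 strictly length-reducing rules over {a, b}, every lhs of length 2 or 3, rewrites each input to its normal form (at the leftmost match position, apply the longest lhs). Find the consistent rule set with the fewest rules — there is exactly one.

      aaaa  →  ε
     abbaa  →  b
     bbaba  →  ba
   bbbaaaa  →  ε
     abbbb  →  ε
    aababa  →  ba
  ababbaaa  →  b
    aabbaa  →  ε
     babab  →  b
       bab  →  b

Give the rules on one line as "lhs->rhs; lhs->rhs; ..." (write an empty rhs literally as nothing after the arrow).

  | aaaa => aaa => aa => ε
  | abbaa => baa => b
  | bbaba => aaba => ba
  | bbbaaaa => abaaaa => aaaa => aaa => aa => ε

aa->; aaa->aa; ab->; bb->a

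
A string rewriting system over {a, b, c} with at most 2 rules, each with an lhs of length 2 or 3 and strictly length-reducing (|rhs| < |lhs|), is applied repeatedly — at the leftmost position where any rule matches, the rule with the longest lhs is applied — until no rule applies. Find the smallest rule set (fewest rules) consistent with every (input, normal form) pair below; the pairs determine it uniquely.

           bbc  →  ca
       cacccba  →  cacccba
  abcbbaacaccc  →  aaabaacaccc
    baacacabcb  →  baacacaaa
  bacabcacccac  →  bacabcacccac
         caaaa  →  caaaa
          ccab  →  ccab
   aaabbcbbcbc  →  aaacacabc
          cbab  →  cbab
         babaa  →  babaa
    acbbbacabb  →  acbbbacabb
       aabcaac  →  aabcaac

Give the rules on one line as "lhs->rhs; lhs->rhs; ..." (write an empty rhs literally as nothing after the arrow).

bbc->ca; bcb->aa

  | bbc => ca
  | cacccba
  | abcbbaacaccc => aaabaacaccc
  | baacacabcb => baacacaaa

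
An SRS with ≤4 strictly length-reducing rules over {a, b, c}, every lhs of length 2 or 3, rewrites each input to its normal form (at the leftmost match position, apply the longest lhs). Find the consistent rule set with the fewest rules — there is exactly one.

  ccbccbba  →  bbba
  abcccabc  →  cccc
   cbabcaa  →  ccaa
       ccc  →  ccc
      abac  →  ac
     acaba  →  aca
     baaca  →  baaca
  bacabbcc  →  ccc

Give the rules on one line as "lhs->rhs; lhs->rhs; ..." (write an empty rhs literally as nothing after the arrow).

ab->; bab->c; cb->b

  | ccbccbba => cbccbba => bccbba => bcbba => bbba
  | abcccabc => cccabc => cccc
  | cbabcaa => babcaa => ccaa
  | ccc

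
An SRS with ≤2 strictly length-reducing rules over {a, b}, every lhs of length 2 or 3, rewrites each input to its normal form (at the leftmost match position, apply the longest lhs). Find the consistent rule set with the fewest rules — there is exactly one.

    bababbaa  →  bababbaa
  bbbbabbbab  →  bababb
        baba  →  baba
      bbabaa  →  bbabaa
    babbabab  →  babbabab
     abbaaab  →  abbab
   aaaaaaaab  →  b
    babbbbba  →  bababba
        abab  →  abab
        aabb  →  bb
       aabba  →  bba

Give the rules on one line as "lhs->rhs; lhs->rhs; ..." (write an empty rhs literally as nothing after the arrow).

aab->b; bbb->ba

  | bababbaa
  | bbbbabbbab => bababbbab => bababaab => bababb
  | baba
  | bbabaa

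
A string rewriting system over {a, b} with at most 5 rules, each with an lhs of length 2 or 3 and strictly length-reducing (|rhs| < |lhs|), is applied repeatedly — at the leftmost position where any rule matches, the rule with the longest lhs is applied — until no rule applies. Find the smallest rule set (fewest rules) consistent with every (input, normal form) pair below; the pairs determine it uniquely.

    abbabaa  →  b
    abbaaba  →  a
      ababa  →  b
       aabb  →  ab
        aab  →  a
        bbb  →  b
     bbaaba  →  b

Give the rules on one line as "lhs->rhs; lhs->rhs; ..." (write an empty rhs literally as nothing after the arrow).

aa->b; aab->a; ba->b; bb->

  | abbabaa => aabaa => aaa => ba => b
  | abbaaba => aaaba => baba => bba => a
  | ababa => abba => aa => b
  | aabb => ab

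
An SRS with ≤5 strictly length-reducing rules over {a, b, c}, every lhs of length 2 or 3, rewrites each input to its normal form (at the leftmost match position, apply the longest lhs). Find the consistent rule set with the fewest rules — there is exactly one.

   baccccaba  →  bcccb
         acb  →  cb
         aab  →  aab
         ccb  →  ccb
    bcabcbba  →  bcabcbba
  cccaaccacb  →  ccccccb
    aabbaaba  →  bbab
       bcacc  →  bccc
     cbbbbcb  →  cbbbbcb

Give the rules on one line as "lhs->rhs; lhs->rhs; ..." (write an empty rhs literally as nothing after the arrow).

aba->b; abb->bb; ac->c; bac->b

  | baccccaba => bcccaba => bcccb
  | acb => cb
  | aab
  | ccb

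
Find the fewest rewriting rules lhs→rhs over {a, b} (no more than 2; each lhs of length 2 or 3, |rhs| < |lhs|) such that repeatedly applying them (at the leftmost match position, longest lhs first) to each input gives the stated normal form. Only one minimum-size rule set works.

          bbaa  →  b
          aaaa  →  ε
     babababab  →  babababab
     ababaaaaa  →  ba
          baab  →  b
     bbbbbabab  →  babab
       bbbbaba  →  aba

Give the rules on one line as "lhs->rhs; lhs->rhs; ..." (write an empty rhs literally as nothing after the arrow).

aa->b; bb->

  | bbaa => aa => b
  | aaaa => baa => bb => ε
  | babababab
  | ababaaaaa => ababbaaa => abaaaa => abbaa => aaa => ba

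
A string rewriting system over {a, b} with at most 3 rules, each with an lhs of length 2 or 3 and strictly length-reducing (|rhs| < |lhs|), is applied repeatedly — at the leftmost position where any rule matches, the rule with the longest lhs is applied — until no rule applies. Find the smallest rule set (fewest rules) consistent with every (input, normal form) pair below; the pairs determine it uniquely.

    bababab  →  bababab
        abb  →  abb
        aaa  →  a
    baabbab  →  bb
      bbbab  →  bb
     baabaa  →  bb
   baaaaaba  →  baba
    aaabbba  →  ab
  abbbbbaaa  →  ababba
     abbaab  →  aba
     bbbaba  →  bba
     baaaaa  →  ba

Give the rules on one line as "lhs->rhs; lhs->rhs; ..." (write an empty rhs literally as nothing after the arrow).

  | bababab
  | abb
  | aaa => a
  | baabbab => bbbab => baab => bb

aa->; bbb->ba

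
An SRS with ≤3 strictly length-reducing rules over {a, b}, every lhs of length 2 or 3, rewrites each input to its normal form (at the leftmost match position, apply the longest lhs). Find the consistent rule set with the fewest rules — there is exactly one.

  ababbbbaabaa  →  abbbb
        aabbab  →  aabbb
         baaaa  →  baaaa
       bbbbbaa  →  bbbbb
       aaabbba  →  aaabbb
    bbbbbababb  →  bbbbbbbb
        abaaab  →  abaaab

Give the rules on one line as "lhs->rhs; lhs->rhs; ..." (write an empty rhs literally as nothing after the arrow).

  | ababbbbaabaa => abbbaabaa => abbbabaa => abbbbaa => abbbba => abbbb
  | aabbab => aabbb
  | baaaa
  | bbbbbaa => bbbbba => bbbbb

bab->; bba->bb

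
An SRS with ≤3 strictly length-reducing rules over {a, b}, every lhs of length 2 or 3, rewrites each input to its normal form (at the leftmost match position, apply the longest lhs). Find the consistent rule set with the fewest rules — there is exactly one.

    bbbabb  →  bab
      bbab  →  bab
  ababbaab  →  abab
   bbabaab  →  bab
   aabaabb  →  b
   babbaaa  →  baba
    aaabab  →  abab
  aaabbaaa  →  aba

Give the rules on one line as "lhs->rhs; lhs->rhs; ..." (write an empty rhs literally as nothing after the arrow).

  | bbbabb => bbabb => babb => bab
  | bbab => bab
  | ababbaab => ababaab => ababb => abab
  | bbabaab => babaab => babb => bab

aa->; bb->b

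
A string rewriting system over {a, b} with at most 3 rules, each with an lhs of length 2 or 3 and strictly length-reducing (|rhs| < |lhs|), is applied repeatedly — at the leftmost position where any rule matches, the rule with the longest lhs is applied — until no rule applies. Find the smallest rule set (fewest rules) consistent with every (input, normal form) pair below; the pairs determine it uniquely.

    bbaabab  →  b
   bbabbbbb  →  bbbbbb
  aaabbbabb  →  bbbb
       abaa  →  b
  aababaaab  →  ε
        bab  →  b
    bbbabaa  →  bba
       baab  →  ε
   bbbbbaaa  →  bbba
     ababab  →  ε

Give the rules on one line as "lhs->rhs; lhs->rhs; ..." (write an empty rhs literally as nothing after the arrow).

aa->b; ab->; baa->a

  | bbaabab => babab => bab => b
  | bbabbbbb => bbbbbb
  | aaabbbabb => babbbabb => bbbabb => bbbb
  | abaa => aa => b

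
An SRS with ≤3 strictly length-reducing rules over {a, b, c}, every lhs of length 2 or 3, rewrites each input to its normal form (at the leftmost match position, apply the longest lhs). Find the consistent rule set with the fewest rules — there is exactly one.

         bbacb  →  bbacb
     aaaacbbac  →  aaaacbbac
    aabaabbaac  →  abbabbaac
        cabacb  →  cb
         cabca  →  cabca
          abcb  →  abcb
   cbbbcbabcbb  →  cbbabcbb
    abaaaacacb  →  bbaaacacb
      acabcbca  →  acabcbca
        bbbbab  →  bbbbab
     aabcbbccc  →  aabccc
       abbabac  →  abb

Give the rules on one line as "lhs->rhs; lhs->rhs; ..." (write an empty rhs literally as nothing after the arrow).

aba->bb; bbc->

  | bbacb
  | aaaacbbac
  | aabaabbaac => abbabbaac
  | cabacb => cbbcb => cb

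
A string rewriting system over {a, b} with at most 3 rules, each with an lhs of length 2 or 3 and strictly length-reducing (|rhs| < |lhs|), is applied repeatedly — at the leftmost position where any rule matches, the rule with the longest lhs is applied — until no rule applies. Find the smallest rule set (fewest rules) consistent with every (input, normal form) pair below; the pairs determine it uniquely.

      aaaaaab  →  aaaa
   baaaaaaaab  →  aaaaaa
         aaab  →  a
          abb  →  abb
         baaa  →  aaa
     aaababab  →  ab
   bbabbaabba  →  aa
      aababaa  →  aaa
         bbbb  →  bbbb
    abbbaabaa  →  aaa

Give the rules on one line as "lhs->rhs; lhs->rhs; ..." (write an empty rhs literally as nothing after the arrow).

  | aaaaaab => aaaa
  | baaaaaaaab => aaaaaaaab => aaaaaa
  | aaab => a
  | abb

aab->; ba->a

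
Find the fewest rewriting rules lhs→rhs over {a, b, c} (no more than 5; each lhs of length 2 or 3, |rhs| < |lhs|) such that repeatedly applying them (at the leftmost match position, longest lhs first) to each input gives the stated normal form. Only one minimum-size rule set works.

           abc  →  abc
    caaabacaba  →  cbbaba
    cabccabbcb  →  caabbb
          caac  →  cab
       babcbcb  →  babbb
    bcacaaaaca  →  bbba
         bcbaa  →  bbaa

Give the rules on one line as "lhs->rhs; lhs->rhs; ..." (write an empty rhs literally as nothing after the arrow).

  | abc
  | caaabacaba => cbacaba => cbbaba
  | cabccabbcb => caabbcb => caabbb
  | caac => cab

aaa->; ac->b; bcb->bb; bcc->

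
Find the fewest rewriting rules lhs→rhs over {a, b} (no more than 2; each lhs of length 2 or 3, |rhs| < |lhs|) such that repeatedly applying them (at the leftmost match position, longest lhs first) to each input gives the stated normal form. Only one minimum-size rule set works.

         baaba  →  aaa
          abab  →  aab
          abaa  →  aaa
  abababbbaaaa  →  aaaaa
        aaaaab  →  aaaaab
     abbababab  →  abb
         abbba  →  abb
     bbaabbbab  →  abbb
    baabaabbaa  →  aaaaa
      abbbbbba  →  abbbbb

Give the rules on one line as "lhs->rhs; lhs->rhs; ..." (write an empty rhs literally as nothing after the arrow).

  | baaba => aaba => aaa
  | abab => aab
  | abaa => aaa
  | abababbbaaaa => aababbbaaaa => aaabbbaaaa => aaabbaaa => aaabaa => aaaaa

ba->a; bba->b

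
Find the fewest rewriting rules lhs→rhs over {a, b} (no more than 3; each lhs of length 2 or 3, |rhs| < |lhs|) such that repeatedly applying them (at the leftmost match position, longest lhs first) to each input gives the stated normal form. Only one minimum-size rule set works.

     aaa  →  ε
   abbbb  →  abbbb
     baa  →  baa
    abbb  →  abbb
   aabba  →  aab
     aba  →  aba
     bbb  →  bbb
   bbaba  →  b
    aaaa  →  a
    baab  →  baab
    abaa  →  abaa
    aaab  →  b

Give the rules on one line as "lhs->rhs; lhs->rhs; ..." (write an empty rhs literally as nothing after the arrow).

  | aaa => ε
  | abbbb
  | baa
  | abbb

aaa->; bba->b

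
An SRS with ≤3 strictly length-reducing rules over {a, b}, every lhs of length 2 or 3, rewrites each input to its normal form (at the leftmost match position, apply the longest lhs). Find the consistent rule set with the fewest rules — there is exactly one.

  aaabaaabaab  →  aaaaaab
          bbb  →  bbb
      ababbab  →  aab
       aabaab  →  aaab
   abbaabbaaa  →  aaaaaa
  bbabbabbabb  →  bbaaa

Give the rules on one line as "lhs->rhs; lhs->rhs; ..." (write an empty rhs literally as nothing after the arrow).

  | aaabaaabaab => aaaaabaab => aaaaaab
  | bbb
  | ababbab => abbab => aab
  | aabaab => aaab

aba->a; abb->a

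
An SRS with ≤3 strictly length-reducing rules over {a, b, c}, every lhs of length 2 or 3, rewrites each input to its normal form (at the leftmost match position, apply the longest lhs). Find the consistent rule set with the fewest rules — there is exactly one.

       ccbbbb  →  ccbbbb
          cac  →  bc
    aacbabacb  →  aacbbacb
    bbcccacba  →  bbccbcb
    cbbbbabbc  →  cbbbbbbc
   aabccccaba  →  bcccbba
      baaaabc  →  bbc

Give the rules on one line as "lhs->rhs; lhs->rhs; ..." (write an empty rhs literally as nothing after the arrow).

ab->b; ca->b; cba->cb

  | ccbbbb
  | cac => bc
  | aacbabacb => aacbbacb
  | bbcccacba => bbccbcba => bbccbcb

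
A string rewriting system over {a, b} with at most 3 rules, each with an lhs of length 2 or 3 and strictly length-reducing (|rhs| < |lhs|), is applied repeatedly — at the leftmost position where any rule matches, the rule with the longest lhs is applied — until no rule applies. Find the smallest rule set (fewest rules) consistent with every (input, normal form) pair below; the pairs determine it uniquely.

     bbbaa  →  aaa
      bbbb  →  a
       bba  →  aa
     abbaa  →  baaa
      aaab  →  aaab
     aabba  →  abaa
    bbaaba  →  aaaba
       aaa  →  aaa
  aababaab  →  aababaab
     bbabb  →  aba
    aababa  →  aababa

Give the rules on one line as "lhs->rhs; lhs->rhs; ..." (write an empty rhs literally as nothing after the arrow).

  | bbbaa => bbaa => aaa
  | bbbb => bbb => bb => a
  | bba => aa
  | abbaa => baaa

abb->ba; bb->a; bbb->bb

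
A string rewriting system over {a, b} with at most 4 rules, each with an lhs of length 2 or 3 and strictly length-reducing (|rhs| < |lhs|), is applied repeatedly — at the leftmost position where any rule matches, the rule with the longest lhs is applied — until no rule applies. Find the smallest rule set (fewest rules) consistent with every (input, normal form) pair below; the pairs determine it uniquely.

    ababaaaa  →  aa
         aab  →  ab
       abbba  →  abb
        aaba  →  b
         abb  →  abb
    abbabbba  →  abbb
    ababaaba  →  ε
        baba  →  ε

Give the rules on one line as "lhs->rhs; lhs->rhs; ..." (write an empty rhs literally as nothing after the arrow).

  | ababaaaa => bbaaaa => baaa => aa
  | aab => ab
  | abbba => abb
  | aaba => aba => b

aab->ab; aba->b; ba->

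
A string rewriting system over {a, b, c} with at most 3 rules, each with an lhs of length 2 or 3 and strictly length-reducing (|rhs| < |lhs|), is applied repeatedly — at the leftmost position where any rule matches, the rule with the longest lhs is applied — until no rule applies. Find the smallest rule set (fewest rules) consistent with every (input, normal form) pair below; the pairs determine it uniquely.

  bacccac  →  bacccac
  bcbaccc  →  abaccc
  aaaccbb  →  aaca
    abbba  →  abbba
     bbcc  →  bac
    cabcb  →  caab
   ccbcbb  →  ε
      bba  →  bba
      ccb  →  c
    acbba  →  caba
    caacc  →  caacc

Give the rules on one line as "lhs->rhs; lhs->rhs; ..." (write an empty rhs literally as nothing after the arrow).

acb->ca; bc->a; cb->

  | bacccac
  | bcbaccc => abaccc
  | aaaccbb => aaacb => aaca
  | abbba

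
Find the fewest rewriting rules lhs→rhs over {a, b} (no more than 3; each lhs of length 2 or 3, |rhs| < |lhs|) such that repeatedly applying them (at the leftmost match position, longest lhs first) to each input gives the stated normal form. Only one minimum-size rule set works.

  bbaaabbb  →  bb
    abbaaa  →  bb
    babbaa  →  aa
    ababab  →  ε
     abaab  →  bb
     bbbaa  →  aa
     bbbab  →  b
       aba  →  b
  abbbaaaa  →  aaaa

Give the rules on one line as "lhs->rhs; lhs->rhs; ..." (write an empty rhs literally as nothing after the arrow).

  | bbaaabbb => bbaabbb => bbabbb => bbbbb => bb
  | abbaaa => bbaaa => bbaa => bba => bb
  | babbaa => bbbaa => aa
  | ababab => babab => bbab => bbb => ε

ab->b; ba->b; bbb->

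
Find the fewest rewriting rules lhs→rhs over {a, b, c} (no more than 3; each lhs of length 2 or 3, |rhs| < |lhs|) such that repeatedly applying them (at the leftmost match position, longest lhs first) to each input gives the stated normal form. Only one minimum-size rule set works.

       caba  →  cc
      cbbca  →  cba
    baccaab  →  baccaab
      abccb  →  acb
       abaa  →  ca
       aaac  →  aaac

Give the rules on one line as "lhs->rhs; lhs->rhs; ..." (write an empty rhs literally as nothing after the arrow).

  | caba => cc
  | cbbca => cba
  | baccaab
  | abccb => acb

aba->c; bc->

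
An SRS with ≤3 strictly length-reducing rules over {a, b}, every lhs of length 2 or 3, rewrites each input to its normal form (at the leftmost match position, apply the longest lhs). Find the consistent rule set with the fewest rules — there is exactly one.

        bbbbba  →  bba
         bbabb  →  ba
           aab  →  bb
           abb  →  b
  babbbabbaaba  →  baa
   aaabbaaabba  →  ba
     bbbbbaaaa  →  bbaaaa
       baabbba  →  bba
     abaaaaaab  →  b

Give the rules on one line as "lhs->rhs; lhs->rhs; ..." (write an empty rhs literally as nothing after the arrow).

  | bbbbba => babba => bba
  | bbabb => bbb => ba
  | aab => bb
  | abb => b

aab->bb; ab->; bbb->ba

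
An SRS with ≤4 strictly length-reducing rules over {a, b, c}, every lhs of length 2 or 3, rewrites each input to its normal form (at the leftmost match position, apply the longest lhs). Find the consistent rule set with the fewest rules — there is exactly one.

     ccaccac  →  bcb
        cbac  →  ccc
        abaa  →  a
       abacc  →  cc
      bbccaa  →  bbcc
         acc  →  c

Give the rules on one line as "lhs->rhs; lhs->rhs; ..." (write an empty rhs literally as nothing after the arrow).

  | ccaccac => cabcac => bbcac => bbab => bcb
  | cbac => ccc
  | abaa => aca => a
  | abacc => accc => cc

ac->; ba->c; ca->b; cac->ab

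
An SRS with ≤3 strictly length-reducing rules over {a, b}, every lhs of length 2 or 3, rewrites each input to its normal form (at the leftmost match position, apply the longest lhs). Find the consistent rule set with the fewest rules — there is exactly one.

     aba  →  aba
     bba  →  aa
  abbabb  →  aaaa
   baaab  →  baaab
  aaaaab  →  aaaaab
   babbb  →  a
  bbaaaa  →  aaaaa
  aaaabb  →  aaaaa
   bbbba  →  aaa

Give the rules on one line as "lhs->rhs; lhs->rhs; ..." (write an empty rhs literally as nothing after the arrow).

  | aba
  | bba => aa
  | abbabb => aaabb => aaaa
  | baaab

bab->; bb->a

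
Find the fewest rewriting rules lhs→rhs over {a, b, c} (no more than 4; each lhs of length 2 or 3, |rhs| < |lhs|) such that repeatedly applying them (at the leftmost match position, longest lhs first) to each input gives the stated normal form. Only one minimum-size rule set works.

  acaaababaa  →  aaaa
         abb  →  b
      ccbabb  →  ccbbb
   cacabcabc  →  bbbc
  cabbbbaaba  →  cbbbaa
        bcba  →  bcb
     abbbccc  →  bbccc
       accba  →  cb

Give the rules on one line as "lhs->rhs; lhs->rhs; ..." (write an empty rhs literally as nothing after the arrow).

ab->; ac->; cba->cb; cca->bb

  | acaaababaa => aaababaa => aaabaa => aaaa
  | abb => b
  | ccbabb => ccbbb
  | cacabcabc => cabcabc => ccabc => bbbc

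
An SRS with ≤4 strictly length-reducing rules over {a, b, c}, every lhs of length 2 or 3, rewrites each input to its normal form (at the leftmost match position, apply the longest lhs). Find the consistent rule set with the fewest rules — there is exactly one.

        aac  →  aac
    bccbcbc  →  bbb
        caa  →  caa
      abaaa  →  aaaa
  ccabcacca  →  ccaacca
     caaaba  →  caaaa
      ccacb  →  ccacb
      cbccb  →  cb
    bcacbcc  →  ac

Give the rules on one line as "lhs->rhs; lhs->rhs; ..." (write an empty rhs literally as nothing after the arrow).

ba->a; bc->b; cbc->

  | aac
  | bccbcbc => bcbcbc => bbcbc => bbbc => bbb
  | caa
  | abaaa => aaaa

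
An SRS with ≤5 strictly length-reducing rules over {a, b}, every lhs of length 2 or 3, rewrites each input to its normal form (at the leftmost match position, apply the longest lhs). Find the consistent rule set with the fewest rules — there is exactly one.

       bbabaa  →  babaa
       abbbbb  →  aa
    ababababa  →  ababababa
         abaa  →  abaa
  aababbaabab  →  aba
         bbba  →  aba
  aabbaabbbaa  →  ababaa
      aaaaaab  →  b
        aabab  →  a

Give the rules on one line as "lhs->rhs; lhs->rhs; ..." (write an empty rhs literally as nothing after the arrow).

aaa->; aab->a; bb->a; bba->ba

  | bbabaa => babaa
  | abbbbb => aabbb => abb => aa
  | ababababa
  | abaa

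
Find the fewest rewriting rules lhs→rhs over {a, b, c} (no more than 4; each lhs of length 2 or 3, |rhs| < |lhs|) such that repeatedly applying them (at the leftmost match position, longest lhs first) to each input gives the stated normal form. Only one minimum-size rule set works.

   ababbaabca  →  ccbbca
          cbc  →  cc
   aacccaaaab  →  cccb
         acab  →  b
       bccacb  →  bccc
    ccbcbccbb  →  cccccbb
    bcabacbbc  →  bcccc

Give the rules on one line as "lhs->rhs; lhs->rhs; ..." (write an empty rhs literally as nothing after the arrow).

  | ababbaabca => cabbaabca => ccbaabca => ccbbca
  | cbc => cc
  | aacccaaaab => cccaaaab => cccaab => cccb
  | acab => aab => b

aa->; ab->c; ac->a; cbc->cc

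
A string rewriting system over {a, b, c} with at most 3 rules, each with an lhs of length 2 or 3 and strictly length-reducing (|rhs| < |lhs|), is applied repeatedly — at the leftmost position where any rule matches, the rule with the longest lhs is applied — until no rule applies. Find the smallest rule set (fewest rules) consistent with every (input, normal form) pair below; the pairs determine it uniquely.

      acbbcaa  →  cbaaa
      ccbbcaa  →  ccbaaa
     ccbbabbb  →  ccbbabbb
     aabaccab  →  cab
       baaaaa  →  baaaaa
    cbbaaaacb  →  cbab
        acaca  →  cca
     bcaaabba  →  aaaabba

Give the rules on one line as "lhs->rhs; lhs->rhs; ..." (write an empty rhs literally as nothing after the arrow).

  | acbbcaa => cbbcaa => cbaaa
  | ccbbcaa => ccbaaa
  | ccbbabbb
  | aabaccab => aabccab => aaacab => aacab => acab => cab

ac->c; bc->a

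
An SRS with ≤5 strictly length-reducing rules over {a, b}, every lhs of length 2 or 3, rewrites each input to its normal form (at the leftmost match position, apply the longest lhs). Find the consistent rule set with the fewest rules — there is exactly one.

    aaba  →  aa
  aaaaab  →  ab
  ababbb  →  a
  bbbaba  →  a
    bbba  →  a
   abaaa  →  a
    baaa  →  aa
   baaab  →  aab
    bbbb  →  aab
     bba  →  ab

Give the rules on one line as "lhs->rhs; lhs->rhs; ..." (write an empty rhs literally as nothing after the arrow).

aaa->a; ba->; bba->ab; bbb->aa

  | aaba => aa
  | aaaaab => aaab => ab
  | ababbb => abbb => aaa => a
  | bbbaba => aaaba => aba => a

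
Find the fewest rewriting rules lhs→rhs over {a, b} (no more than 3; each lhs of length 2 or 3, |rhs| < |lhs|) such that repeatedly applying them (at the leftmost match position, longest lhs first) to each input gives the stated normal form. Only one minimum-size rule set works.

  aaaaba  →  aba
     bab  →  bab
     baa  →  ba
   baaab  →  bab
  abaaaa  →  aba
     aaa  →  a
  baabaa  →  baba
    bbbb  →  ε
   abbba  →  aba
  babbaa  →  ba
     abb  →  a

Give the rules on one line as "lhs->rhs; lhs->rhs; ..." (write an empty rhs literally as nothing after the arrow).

aa->a; bb->

  | aaaaba => aaaba => aaba => aba
  | bab
  | baa => ba
  | baaab => baab => bab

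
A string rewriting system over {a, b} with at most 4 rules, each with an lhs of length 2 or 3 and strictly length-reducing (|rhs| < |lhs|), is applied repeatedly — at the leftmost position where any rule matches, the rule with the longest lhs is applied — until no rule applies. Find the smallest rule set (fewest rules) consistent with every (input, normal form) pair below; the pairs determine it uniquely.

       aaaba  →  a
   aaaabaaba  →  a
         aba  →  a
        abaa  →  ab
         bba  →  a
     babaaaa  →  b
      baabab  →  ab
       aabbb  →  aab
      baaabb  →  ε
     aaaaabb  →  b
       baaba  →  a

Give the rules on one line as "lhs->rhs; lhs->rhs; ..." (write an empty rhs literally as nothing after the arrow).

  | aaaba => bba => a
  | aaaabaaba => babaaba => baaba => bba => a
  | aba => a
  | abaa => ab

aaa->b; ba->; baa->b; bb->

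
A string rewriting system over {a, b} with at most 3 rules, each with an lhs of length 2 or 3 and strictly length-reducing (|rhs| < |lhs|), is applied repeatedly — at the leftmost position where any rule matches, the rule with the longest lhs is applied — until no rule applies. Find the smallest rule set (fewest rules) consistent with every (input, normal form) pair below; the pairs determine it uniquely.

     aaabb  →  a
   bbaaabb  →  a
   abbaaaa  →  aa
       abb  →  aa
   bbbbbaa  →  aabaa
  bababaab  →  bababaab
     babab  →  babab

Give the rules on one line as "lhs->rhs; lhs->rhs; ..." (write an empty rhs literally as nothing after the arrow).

aaa->; bb->a; bba->a

  | aaabb => bb => a
  | bbaaabb => aaabb => bb => a
  | abbaaaa => aaaaa => aa
  | abb => aa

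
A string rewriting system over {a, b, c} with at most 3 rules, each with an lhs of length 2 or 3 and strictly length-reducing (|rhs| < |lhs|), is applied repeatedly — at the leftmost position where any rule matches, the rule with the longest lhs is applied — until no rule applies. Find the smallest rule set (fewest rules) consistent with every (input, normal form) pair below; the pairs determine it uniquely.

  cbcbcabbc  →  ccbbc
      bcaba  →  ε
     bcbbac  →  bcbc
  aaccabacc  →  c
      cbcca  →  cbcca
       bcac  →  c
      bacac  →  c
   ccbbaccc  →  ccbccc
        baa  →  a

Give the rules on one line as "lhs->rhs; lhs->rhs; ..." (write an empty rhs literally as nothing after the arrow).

ac->; ba->; bca->ac

  | cbcbcabbc => cbcacbbc => caccbbc => ccbbc
  | bcaba => acba => ba => ε
  | bcbbac => bcbc
  | aaccabacc => acabacc => abacc => acc => c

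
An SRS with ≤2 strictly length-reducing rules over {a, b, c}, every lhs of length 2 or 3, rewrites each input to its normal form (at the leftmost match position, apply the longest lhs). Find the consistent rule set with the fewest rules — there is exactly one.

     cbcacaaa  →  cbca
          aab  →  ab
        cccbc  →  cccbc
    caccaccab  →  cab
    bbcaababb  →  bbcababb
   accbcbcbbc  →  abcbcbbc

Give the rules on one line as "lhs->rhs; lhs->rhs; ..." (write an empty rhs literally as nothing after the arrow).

  | cbcacaaa => cbcaaaa => cbcaaa => cbcaa => cbca
  | aab => ab
  | cccbc
  | caccaccab => cacaccab => caaccab => caccab => cacab => caab => cab

aa->a; ac->a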